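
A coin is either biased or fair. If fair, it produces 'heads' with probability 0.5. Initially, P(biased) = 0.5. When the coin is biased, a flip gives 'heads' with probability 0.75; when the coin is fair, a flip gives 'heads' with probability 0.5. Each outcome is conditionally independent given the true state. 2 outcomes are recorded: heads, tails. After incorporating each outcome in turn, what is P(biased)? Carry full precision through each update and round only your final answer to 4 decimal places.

0.4286

Apply Bayes' rule sequentially, carrying P(biased) forward.
After 'heads': P(biased) = 0.75·0.5000 / (0.75·0.5000 + 0.5·0.5000) ≈ 0.6000
After 'tails': P(biased) = 0.25·0.6000 / (0.25·0.6000 + 0.5·0.4000) ≈ 0.4286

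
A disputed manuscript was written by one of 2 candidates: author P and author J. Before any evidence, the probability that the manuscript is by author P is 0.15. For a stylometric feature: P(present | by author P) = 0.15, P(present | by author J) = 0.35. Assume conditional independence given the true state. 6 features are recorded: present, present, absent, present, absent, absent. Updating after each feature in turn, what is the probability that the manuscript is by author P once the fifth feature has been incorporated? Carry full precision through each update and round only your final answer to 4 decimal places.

0.0232

Apply Bayes' rule sequentially, carrying P(author P) forward.
After 'present': P(author P) = 0.15·0.1500 / (0.15·0.1500 + 0.35·0.8500) ≈ 0.0703
After 'present': P(author P) = 0.15·0.0703 / (0.15·0.0703 + 0.35·0.9297) ≈ 0.0314
After 'absent': P(author P) = 0.85·0.0314 / (0.85·0.0314 + 0.65·0.9686) ≈ 0.0407
After 'present': P(author P) = 0.15·0.0407 / (0.15·0.0407 + 0.35·0.9593) ≈ 0.0178
After 'absent': P(author P) = 0.85·0.0178 / (0.85·0.0178 + 0.65·0.9822) ≈ 0.0232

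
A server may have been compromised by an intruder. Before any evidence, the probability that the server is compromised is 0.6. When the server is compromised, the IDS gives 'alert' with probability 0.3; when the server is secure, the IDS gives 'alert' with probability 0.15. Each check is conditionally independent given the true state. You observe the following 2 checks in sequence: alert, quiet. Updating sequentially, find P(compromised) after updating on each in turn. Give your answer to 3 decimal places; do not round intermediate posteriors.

0.712

After 'alert': P(compromised) = 0.3·0.6000 / (0.3·0.6000 + 0.15·0.4000) ≈ 0.7500
After 'quiet': P(compromised) = 0.7·0.7500 / (0.7·0.7500 + 0.85·0.2500) ≈ 0.7119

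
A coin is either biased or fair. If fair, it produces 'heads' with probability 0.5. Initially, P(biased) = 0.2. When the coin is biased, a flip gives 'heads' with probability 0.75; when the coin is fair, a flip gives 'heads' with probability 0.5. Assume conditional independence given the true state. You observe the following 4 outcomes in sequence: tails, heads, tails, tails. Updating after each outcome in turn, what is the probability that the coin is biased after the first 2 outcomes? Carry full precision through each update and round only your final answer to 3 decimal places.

0.158

After 'tails': P(biased) = 0.25·0.2000 / (0.25·0.2000 + 0.5·0.8000) ≈ 0.1111
After 'heads': P(biased) = 0.75·0.1111 / (0.75·0.1111 + 0.5·0.8889) ≈ 0.1579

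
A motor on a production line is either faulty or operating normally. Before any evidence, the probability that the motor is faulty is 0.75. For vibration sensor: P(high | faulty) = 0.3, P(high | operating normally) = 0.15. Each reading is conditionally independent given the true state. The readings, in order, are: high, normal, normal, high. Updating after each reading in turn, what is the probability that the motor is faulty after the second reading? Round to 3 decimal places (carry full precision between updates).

0.832

Each posterior becomes the prior for the next update.
After 'high': P(faulty) = 0.3·0.7500 / (0.3·0.7500 + 0.15·0.2500) ≈ 0.8571
After 'normal': P(faulty) = 0.7·0.8571 / (0.7·0.8571 + 0.85·0.1429) ≈ 0.8317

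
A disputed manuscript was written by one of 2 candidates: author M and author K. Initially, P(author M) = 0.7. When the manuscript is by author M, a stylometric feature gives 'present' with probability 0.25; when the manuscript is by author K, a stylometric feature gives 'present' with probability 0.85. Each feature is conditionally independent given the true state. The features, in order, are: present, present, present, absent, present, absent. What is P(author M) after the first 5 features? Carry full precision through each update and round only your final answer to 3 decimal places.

0.080

After 'present': P(author M) = 0.25·0.7000 / (0.25·0.7000 + 0.85·0.3000) ≈ 0.4070
After 'present': P(author M) = 0.25·0.4070 / (0.25·0.4070 + 0.85·0.5930) ≈ 0.1679
After 'present': P(author M) = 0.25·0.1679 / (0.25·0.1679 + 0.85·0.8321) ≈ 0.0560
After 'absent': P(author M) = 0.75·0.0560 / (0.75·0.0560 + 0.15·0.9440) ≈ 0.2289
After 'present': P(author M) = 0.25·0.2289 / (0.25·0.2289 + 0.85·0.7711) ≈ 0.0803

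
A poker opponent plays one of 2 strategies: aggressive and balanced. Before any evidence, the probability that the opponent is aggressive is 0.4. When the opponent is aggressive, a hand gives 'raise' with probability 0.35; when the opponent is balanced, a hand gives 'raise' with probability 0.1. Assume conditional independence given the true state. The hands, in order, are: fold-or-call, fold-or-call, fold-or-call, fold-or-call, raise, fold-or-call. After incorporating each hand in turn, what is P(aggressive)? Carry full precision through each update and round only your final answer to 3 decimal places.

After 'fold-or-call': P(aggressive) = 0.65·0.4000 / (0.65·0.4000 + 0.9·0.6000) ≈ 0.3250
After 'fold-or-call': P(aggressive) = 0.65·0.3250 / (0.65·0.3250 + 0.9·0.6750) ≈ 0.2580
After 'fold-or-call': P(aggressive) = 0.65·0.2580 / (0.65·0.2580 + 0.9·0.7420) ≈ 0.2007
After 'fold-or-call': P(aggressive) = 0.65·0.2007 / (0.65·0.2007 + 0.9·0.7993) ≈ 0.1535
After 'raise': P(aggressive) = 0.35·0.1535 / (0.35·0.1535 + 0.1·0.8465) ≈ 0.3883
After 'fold-or-call': P(aggressive) = 0.65·0.3883 / (0.65·0.3883 + 0.9·0.6117) ≈ 0.3144

0.314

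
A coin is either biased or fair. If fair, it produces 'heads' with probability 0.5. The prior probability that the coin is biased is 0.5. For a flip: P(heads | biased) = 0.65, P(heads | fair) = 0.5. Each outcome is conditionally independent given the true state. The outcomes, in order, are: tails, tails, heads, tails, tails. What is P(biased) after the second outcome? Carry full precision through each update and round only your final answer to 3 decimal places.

0.329

Apply Bayes' rule sequentially, carrying P(biased) forward.
After 'tails': P(biased) = 0.35·0.5000 / (0.35·0.5000 + 0.5·0.5000) ≈ 0.4118
After 'tails': P(biased) = 0.35·0.4118 / (0.35·0.4118 + 0.5·0.5882) ≈ 0.3289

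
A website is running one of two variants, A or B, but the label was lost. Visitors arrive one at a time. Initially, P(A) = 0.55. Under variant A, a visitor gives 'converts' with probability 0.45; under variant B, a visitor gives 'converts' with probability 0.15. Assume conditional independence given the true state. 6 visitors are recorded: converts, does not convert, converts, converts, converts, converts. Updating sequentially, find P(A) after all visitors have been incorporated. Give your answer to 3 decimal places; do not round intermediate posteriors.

0.995

After 'converts': P(A) = 0.45·0.5500 / (0.45·0.5500 + 0.15·0.4500) ≈ 0.7857
After 'does not convert': P(A) = 0.55·0.7857 / (0.55·0.7857 + 0.85·0.2143) ≈ 0.7035
After 'converts': P(A) = 0.45·0.7035 / (0.45·0.7035 + 0.15·0.2965) ≈ 0.8768
After 'converts': P(A) = 0.45·0.8768 / (0.45·0.8768 + 0.15·0.1232) ≈ 0.9553
After 'converts': P(A) = 0.45·0.9553 / (0.45·0.9553 + 0.15·0.0447) ≈ 0.9846
After 'converts': P(A) = 0.45·0.9846 / (0.45·0.9846 + 0.15·0.0154) ≈ 0.9948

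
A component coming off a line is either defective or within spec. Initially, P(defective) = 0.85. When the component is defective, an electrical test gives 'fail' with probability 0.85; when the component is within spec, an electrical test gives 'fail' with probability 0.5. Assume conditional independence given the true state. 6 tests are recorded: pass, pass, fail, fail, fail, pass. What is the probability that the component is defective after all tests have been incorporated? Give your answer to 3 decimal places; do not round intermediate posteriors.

0.429

After 'pass': P(defective) = 0.15·0.8500 / (0.15·0.8500 + 0.5·0.1500) ≈ 0.6296
After 'pass': P(defective) = 0.15·0.6296 / (0.15·0.6296 + 0.5·0.3704) ≈ 0.3377
After 'fail': P(defective) = 0.85·0.3377 / (0.85·0.3377 + 0.5·0.6623) ≈ 0.4644
After 'fail': P(defective) = 0.85·0.4644 / (0.85·0.4644 + 0.5·0.5356) ≈ 0.5958
After 'fail': P(defective) = 0.85·0.5958 / (0.85·0.5958 + 0.5·0.4042) ≈ 0.7147
After 'pass': P(defective) = 0.15·0.7147 / (0.15·0.7147 + 0.5·0.2853) ≈ 0.4291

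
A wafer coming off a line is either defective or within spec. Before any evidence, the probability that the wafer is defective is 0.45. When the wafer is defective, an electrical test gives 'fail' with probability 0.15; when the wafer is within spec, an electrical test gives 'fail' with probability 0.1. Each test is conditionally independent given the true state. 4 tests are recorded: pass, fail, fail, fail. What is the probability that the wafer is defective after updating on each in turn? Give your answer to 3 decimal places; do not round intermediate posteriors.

After 'pass': P(defective) = 0.85·0.4500 / (0.85·0.4500 + 0.9·0.5500) ≈ 0.4359
After 'fail': P(defective) = 0.15·0.4359 / (0.15·0.4359 + 0.1·0.5641) ≈ 0.5368
After 'fail': P(defective) = 0.15·0.5368 / (0.15·0.5368 + 0.1·0.4632) ≈ 0.6349
After 'fail': P(defective) = 0.15·0.6349 / (0.15·0.6349 + 0.1·0.3651) ≈ 0.7228

0.723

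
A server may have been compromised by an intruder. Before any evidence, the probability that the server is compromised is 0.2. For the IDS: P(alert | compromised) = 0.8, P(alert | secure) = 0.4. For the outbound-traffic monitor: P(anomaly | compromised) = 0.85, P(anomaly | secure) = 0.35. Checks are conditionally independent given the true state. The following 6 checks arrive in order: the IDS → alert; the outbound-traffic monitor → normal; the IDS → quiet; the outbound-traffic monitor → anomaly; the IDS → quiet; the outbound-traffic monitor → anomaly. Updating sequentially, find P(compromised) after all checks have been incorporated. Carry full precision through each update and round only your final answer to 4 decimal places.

After the IDS='alert': P(compromised) = 0.8·0.2000 / (0.8·0.2000 + 0.4·0.8000) ≈ 0.3333
After the outbound-traffic monitor='normal': P(compromised) = 0.15·0.3333 / (0.15·0.3333 + 0.65·0.6667) ≈ 0.1034
After the IDS='quiet': P(compromised) = 0.2·0.1034 / (0.2·0.1034 + 0.6·0.8966) ≈ 0.0370
After the outbound-traffic monitor='anomaly': P(compromised) = 0.85·0.0370 / (0.85·0.0370 + 0.35·0.9630) ≈ 0.0854
After the IDS='quiet': P(compromised) = 0.2·0.0854 / (0.2·0.0854 + 0.6·0.9146) ≈ 0.0302
After the outbound-traffic monitor='anomaly': P(compromised) = 0.85·0.0302 / (0.85·0.0302 + 0.35·0.9698) ≈ 0.0703

0.0703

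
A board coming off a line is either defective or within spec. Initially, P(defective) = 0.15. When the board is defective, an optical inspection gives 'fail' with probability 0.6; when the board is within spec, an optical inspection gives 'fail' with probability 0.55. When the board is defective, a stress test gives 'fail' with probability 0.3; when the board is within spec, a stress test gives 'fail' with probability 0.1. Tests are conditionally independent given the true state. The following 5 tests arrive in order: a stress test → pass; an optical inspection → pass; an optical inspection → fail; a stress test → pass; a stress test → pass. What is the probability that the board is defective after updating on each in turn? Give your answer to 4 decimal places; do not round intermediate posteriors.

After a stress test='pass': P(defective) = 0.7·0.1500 / (0.7·0.1500 + 0.9·0.8500) ≈ 0.1207
After an optical inspection='pass': P(defective) = 0.4·0.1207 / (0.4·0.1207 + 0.45·0.8793) ≈ 0.1087
After an optical inspection='fail': P(defective) = 0.6·0.1087 / (0.6·0.1087 + 0.55·0.8913) ≈ 0.1175
After a stress test='pass': P(defective) = 0.7·0.1175 / (0.7·0.1175 + 0.9·0.8825) ≈ 0.0938
After a stress test='pass': P(defective) = 0.7·0.0938 / (0.7·0.0938 + 0.9·0.9062) ≈ 0.0745

0.0745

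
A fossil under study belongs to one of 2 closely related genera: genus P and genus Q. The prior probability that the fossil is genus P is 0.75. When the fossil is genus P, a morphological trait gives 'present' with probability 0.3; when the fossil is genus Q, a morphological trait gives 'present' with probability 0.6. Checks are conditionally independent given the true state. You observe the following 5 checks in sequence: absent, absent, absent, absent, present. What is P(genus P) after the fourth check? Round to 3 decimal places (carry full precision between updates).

0.966

After 'absent': P(genus P) = 0.7·0.7500 / (0.7·0.7500 + 0.4·0.2500) ≈ 0.8400
After 'absent': P(genus P) = 0.7·0.8400 / (0.7·0.8400 + 0.4·0.1600) ≈ 0.9018
After 'absent': P(genus P) = 0.7·0.9018 / (0.7·0.9018 + 0.4·0.0982) ≈ 0.9414
After 'absent': P(genus P) = 0.7·0.9414 / (0.7·0.9414 + 0.4·0.0586) ≈ 0.9657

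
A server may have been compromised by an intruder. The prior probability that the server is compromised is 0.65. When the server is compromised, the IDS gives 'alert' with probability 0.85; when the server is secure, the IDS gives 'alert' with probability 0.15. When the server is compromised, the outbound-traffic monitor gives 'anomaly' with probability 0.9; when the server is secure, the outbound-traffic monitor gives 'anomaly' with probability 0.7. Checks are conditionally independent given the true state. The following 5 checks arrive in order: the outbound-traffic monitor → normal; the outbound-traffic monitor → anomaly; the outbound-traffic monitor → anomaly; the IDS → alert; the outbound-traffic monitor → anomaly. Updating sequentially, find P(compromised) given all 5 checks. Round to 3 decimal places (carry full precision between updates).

Apply Bayes' rule sequentially, carrying P(compromised) forward.
After the outbound-traffic monitor='normal': P(compromised) = 0.1·0.6500 / (0.1·0.6500 + 0.3·0.3500) ≈ 0.3824
After the outbound-traffic monitor='anomaly': P(compromised) = 0.9·0.3824 / (0.9·0.3824 + 0.7·0.6176) ≈ 0.4432
After the outbound-traffic monitor='anomaly': P(compromised) = 0.9·0.4432 / (0.9·0.4432 + 0.7·0.5568) ≈ 0.5058
After the IDS='alert': P(compromised) = 0.85·0.5058 / (0.85·0.5058 + 0.15·0.4942) ≈ 0.8529
After the outbound-traffic monitor='anomaly': P(compromised) = 0.9·0.8529 / (0.9·0.8529 + 0.7·0.1471) ≈ 0.8817

0.882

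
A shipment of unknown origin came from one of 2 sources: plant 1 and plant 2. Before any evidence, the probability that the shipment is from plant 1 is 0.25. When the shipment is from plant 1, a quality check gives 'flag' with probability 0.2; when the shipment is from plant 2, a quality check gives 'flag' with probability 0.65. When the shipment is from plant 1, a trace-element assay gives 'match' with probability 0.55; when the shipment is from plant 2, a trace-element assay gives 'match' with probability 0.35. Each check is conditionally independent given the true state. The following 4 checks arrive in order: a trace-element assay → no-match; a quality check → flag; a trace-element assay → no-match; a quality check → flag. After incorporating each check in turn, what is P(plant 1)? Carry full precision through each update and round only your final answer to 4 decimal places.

After a trace-element assay='no-match': P(plant 1) = 0.45·0.2500 / (0.45·0.2500 + 0.65·0.7500) ≈ 0.1875
After a quality check='flag': P(plant 1) = 0.2·0.1875 / (0.2·0.1875 + 0.65·0.8125) ≈ 0.0663
After a trace-element assay='no-match': P(plant 1) = 0.45·0.0663 / (0.45·0.0663 + 0.65·0.9337) ≈ 0.0469
After a quality check='flag': P(plant 1) = 0.2·0.0469 / (0.2·0.0469 + 0.65·0.9531) ≈ 0.0149

0.0149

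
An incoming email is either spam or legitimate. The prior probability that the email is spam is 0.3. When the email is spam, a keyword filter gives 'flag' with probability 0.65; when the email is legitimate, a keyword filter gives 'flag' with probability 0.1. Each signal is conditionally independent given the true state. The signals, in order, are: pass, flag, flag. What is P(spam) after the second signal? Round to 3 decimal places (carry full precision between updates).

0.520

After 'pass': P(spam) = 0.35·0.3000 / (0.35·0.3000 + 0.9·0.7000) ≈ 0.1429
After 'flag': P(spam) = 0.65·0.1429 / (0.65·0.1429 + 0.1·0.8571) ≈ 0.5200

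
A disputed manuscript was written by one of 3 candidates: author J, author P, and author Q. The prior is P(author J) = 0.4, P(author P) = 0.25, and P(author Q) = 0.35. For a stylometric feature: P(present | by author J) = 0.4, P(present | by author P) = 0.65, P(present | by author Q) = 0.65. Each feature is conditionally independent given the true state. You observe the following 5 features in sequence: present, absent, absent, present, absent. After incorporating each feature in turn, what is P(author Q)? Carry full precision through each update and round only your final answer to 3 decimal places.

0.257

After 'present': normaliser = 0.4·0.4000 + 0.65·0.2500 + 0.65·0.3500; P(author J) ≈ 0.2909, P(author P) ≈ 0.2955, P(author Q) ≈ 0.4136
After 'absent': normaliser = 0.6·0.2909 + 0.35·0.2955 + 0.35·0.4136; P(author J) ≈ 0.4129, P(author P) ≈ 0.2446, P(author Q) ≈ 0.3425
After 'absent': normaliser = 0.6·0.4129 + 0.35·0.2446 + 0.35·0.3425; P(author J) ≈ 0.5466, P(author P) ≈ 0.1889, P(author Q) ≈ 0.2645
After 'present': normaliser = 0.4·0.5466 + 0.65·0.1889 + 0.65·0.2645; P(author J) ≈ 0.4259, P(author P) ≈ 0.2392, P(author Q) ≈ 0.3349
After 'absent': normaliser = 0.6·0.4259 + 0.35·0.2392 + 0.35·0.3349; P(author J) ≈ 0.5598, P(author P) ≈ 0.1834, P(author Q) ≈ 0.2568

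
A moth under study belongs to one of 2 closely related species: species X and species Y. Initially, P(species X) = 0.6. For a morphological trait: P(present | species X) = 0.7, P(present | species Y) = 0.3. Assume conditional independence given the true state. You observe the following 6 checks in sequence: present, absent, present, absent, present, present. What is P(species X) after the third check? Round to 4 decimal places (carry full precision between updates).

0.7778

After 'present': P(species X) = 0.7·0.6000 / (0.7·0.6000 + 0.3·0.4000) ≈ 0.7778
After 'absent': P(species X) = 0.3·0.7778 / (0.3·0.7778 + 0.7·0.2222) ≈ 0.6000
After 'present': P(species X) = 0.7·0.6000 / (0.7·0.6000 + 0.3·0.4000) ≈ 0.7778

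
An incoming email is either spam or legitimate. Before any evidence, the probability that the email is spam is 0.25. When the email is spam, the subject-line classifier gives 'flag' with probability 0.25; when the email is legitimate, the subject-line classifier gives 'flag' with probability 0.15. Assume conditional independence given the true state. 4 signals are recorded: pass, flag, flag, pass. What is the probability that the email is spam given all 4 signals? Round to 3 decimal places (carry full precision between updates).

0.419

Each posterior becomes the prior for the next update.
After 'pass': P(spam) = 0.75·0.2500 / (0.75·0.2500 + 0.85·0.7500) ≈ 0.2273
After 'flag': P(spam) = 0.25·0.2273 / (0.25·0.2273 + 0.15·0.7727) ≈ 0.3289
After 'flag': P(spam) = 0.25·0.3289 / (0.25·0.3289 + 0.15·0.6711) ≈ 0.4496
After 'pass': P(spam) = 0.75·0.4496 / (0.75·0.4496 + 0.85·0.5504) ≈ 0.4189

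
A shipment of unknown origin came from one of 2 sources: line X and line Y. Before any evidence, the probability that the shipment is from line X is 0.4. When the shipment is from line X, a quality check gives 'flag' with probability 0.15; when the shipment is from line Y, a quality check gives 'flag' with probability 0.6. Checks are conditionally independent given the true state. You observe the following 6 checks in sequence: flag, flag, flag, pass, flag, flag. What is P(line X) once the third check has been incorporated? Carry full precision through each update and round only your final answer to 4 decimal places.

0.0103

After 'flag': P(line X) = 0.15·0.4000 / (0.15·0.4000 + 0.6·0.6000) ≈ 0.1429
After 'flag': P(line X) = 0.15·0.1429 / (0.15·0.1429 + 0.6·0.8571) ≈ 0.0400
After 'flag': P(line X) = 0.15·0.0400 / (0.15·0.0400 + 0.6·0.9600) ≈ 0.0103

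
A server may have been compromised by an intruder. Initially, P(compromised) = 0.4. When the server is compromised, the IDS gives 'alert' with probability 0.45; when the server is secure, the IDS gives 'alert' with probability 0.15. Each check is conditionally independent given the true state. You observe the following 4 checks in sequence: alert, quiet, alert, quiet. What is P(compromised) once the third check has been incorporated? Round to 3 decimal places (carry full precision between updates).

0.795

After 'alert': P(compromised) = 0.45·0.4000 / (0.45·0.4000 + 0.15·0.6000) ≈ 0.6667
After 'quiet': P(compromised) = 0.55·0.6667 / (0.55·0.6667 + 0.85·0.3333) ≈ 0.5641
After 'alert': P(compromised) = 0.45·0.5641 / (0.45·0.5641 + 0.15·0.4359) ≈ 0.7952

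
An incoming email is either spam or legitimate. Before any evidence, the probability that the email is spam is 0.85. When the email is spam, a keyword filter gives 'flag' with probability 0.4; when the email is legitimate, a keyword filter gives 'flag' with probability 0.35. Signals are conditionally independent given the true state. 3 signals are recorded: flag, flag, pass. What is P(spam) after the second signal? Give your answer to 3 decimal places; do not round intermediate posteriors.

0.881

After 'flag': P(spam) = 0.4·0.8500 / (0.4·0.8500 + 0.35·0.1500) ≈ 0.8662
After 'flag': P(spam) = 0.4·0.8662 / (0.4·0.8662 + 0.35·0.1338) ≈ 0.8810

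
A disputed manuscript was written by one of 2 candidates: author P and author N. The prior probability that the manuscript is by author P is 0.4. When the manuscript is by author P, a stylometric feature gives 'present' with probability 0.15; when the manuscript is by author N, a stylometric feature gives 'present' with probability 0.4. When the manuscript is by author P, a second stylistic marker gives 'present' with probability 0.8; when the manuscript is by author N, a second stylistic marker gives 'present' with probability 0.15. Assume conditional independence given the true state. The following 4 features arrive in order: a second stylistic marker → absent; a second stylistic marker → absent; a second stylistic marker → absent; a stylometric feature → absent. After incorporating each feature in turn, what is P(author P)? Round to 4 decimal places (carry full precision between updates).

0.0122

Apply Bayes' rule sequentially, carrying P(author P) forward.
After a second stylistic marker='absent': P(author P) = 0.2·0.4000 / (0.2·0.4000 + 0.85·0.6000) ≈ 0.1356
After a second stylistic marker='absent': P(author P) = 0.2·0.1356 / (0.2·0.1356 + 0.85·0.8644) ≈ 0.0356
After a second stylistic marker='absent': P(author P) = 0.2·0.0356 / (0.2·0.0356 + 0.85·0.9644) ≈ 0.0086
After a stylometric feature='absent': P(author P) = 0.85·0.0086 / (0.85·0.0086 + 0.6·0.9914) ≈ 0.0122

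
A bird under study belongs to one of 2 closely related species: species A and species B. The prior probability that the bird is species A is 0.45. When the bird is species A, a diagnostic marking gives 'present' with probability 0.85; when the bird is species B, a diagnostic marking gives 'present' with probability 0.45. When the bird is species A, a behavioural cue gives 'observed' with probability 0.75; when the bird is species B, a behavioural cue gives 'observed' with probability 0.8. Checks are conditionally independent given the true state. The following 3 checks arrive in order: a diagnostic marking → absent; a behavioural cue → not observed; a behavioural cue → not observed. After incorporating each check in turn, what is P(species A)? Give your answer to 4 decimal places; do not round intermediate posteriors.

Each posterior becomes the prior for the next update.
After a diagnostic marking='absent': P(species A) = 0.15·0.4500 / (0.15·0.4500 + 0.55·0.5500) ≈ 0.1824
After a behavioural cue='not observed': P(species A) = 0.25·0.1824 / (0.25·0.1824 + 0.2·0.8176) ≈ 0.2181
After a behavioural cue='not observed': P(species A) = 0.25·0.2181 / (0.25·0.2181 + 0.2·0.7819) ≈ 0.2585

0.2585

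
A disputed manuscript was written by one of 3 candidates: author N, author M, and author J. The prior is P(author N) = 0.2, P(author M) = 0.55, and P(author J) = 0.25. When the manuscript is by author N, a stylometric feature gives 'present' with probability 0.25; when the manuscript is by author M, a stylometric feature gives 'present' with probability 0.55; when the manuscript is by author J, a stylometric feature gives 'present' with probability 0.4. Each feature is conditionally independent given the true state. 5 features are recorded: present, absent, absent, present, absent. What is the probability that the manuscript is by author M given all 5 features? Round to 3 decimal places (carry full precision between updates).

0.521

Apply Bayes' rule sequentially, carrying P(author M) forward.
After 'present': normaliser = 0.25·0.2000 + 0.55·0.5500 + 0.4·0.2500; P(author N) ≈ 0.1105, P(author M) ≈ 0.6685, P(author J) ≈ 0.2210
After 'absent': normaliser = 0.75·0.1105 + 0.45·0.6685 + 0.6·0.2210; P(author N) ≈ 0.1605, P(author M) ≈ 0.5827, P(author J) ≈ 0.2568
After 'absent': normaliser = 0.75·0.1605 + 0.45·0.5827 + 0.6·0.2568; P(author N) ≈ 0.2243, P(author M) ≈ 0.4886, P(author J) ≈ 0.2871
After 'present': normaliser = 0.25·0.2243 + 0.55·0.4886 + 0.4·0.2871; P(author N) ≈ 0.1276, P(author M) ≈ 0.6112, P(author J) ≈ 0.2612
After 'absent': normaliser = 0.75·0.1276 + 0.45·0.6112 + 0.6·0.2612; P(author N) ≈ 0.1814, P(author M) ≈ 0.5215, P(author J) ≈ 0.2972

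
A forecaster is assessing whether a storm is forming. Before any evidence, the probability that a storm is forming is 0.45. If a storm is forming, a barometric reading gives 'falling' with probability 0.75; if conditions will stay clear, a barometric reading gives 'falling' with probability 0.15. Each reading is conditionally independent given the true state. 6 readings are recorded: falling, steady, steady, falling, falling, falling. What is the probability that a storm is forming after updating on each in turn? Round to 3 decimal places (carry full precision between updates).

Apply Bayes' rule sequentially, carrying P(storm) forward.
After 'falling': P(storm) = 0.75·0.4500 / (0.75·0.4500 + 0.15·0.5500) ≈ 0.8036
After 'steady': P(storm) = 0.25·0.8036 / (0.25·0.8036 + 0.85·0.1964) ≈ 0.5461
After 'steady': P(storm) = 0.25·0.5461 / (0.25·0.5461 + 0.85·0.4539) ≈ 0.2614
After 'falling': P(storm) = 0.75·0.2614 / (0.75·0.2614 + 0.15·0.7386) ≈ 0.6389
After 'falling': P(storm) = 0.75·0.6389 / (0.75·0.6389 + 0.15·0.3611) ≈ 0.8984
After 'falling': P(storm) = 0.75·0.8984 / (0.75·0.8984 + 0.15·0.1016) ≈ 0.9779

0.978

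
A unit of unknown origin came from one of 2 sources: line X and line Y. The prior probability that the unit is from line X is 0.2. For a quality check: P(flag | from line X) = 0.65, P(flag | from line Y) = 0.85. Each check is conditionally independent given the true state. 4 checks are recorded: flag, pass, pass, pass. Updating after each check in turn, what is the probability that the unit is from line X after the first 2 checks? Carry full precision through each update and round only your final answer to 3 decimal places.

0.308

Apply Bayes' rule sequentially, carrying P(line X) forward.
After 'flag': P(line X) = 0.65·0.2000 / (0.65·0.2000 + 0.85·0.8000) ≈ 0.1605
After 'pass': P(line X) = 0.35·0.1605 / (0.35·0.1605 + 0.15·0.8395) ≈ 0.3085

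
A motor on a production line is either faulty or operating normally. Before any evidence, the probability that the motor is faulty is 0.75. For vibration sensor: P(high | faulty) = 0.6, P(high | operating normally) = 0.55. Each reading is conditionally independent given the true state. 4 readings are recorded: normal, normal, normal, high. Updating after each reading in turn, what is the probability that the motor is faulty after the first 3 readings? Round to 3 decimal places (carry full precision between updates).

After 'normal': P(faulty) = 0.4·0.7500 / (0.4·0.7500 + 0.45·0.2500) ≈ 0.7273
After 'normal': P(faulty) = 0.4·0.7273 / (0.4·0.7273 + 0.45·0.2727) ≈ 0.7033
After 'normal': P(faulty) = 0.4·0.7033 / (0.4·0.7033 + 0.45·0.2967) ≈ 0.6781

0.678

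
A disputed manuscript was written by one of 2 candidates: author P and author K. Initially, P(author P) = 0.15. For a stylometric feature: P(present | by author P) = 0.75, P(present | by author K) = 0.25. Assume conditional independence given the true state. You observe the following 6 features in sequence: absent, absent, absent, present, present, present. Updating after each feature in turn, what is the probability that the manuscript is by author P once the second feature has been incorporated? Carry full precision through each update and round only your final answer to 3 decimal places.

After 'absent': P(author P) = 0.25·0.1500 / (0.25·0.1500 + 0.75·0.8500) ≈ 0.0556
After 'absent': P(author P) = 0.25·0.0556 / (0.25·0.0556 + 0.75·0.9444) ≈ 0.0192

0.019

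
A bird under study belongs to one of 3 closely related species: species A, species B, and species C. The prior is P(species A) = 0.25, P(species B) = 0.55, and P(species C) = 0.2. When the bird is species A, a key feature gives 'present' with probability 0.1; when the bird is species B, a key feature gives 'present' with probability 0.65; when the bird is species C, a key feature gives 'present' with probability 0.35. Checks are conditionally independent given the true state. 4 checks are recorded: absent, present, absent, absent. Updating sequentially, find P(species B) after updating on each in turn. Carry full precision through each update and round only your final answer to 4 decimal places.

Apply Bayes' rule sequentially, carrying P(species B) forward.
After 'absent': normaliser = 0.9·0.2500 + 0.35·0.5500 + 0.65·0.2000; P(species A) ≈ 0.4110, P(species B) ≈ 0.3516, P(species C) ≈ 0.2374
After 'present': normaliser = 0.1·0.4110 + 0.65·0.3516 + 0.35·0.2374; P(species A) ≈ 0.1165, P(species B) ≈ 0.6479, P(species C) ≈ 0.2356
After 'absent': normaliser = 0.9·0.1165 + 0.35·0.6479 + 0.65·0.2356; P(species A) ≈ 0.2163, P(species B) ≈ 0.4678, P(species C) ≈ 0.3159
After 'absent': normaliser = 0.9·0.2163 + 0.35·0.4678 + 0.65·0.3159; P(species A) ≈ 0.3453, P(species B) ≈ 0.2904, P(species C) ≈ 0.3642

0.2904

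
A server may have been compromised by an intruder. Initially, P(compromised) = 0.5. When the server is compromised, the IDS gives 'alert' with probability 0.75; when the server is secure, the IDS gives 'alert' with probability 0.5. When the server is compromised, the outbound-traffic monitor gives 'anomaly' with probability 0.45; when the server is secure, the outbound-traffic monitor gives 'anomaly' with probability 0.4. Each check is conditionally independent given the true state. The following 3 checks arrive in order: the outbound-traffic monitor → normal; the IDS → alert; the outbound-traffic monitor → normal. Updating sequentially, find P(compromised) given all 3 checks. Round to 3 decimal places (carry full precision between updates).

0.558

After the outbound-traffic monitor='normal': P(compromised) = 0.55·0.5000 / (0.55·0.5000 + 0.6·0.5000) ≈ 0.4783
After the IDS='alert': P(compromised) = 0.75·0.4783 / (0.75·0.4783 + 0.5·0.5217) ≈ 0.5789
After the outbound-traffic monitor='normal': P(compromised) = 0.55·0.5789 / (0.55·0.5789 + 0.6·0.4211) ≈ 0.5576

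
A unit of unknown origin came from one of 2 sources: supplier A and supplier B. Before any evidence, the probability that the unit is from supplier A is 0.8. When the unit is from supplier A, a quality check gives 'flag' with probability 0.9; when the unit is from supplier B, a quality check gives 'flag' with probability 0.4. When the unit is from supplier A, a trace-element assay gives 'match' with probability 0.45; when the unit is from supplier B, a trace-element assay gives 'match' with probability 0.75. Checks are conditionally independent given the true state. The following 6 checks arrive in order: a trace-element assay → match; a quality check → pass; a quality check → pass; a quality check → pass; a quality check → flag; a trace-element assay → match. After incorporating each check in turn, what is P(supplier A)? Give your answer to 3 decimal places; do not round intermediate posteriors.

Apply Bayes' rule sequentially, carrying P(supplier A) forward.
After a trace-element assay='match': P(supplier A) = 0.45·0.8000 / (0.45·0.8000 + 0.75·0.2000) ≈ 0.7059
After a quality check='pass': P(supplier A) = 0.1·0.7059 / (0.1·0.7059 + 0.6·0.2941) ≈ 0.2857
After a quality check='pass': P(supplier A) = 0.1·0.2857 / (0.1·0.2857 + 0.6·0.7143) ≈ 0.0625
After a quality check='pass': P(supplier A) = 0.1·0.0625 / (0.1·0.0625 + 0.6·0.9375) ≈ 0.0110
After a quality check='flag': P(supplier A) = 0.9·0.0110 / (0.9·0.0110 + 0.4·0.9890) ≈ 0.0244
After a trace-element assay='match': P(supplier A) = 0.45·0.0244 / (0.45·0.0244 + 0.75·0.9756) ≈ 0.0148

0.015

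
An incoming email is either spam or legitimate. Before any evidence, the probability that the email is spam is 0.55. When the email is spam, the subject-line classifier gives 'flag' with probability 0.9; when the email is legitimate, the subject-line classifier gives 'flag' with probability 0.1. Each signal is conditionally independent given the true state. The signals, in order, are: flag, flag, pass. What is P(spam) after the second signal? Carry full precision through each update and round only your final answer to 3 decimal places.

Each posterior becomes the prior for the next update.
After 'flag': P(spam) = 0.9·0.5500 / (0.9·0.5500 + 0.1·0.4500) ≈ 0.9167
After 'flag': P(spam) = 0.9·0.9167 / (0.9·0.9167 + 0.1·0.0833) ≈ 0.9900

0.990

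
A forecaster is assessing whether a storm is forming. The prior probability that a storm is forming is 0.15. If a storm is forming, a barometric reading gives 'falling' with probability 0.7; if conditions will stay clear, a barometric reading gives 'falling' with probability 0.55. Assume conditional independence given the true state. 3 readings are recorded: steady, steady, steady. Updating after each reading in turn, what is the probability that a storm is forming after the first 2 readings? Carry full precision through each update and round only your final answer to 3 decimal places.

Apply Bayes' rule sequentially, carrying P(storm) forward.
After 'steady': P(storm) = 0.3·0.1500 / (0.3·0.1500 + 0.45·0.8500) ≈ 0.1053
After 'steady': P(storm) = 0.3·0.1053 / (0.3·0.1053 + 0.45·0.8947) ≈ 0.0727

0.073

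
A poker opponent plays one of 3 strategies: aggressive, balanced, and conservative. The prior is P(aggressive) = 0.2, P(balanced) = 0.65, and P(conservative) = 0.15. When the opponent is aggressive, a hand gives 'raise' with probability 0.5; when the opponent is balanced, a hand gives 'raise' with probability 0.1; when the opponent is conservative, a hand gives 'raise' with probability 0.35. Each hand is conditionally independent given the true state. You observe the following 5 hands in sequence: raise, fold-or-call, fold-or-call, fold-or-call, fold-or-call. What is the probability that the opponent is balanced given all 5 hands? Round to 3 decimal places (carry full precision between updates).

0.732

Apply Bayes' rule sequentially, carrying P(balanced) forward.
After 'raise': normaliser = 0.5·0.2000 + 0.1·0.6500 + 0.35·0.1500; P(aggressive) ≈ 0.4598, P(balanced) ≈ 0.2989, P(conservative) ≈ 0.2414
After 'fold-or-call': normaliser = 0.5·0.4598 + 0.9·0.2989 + 0.65·0.2414; P(aggressive) ≈ 0.3506, P(balanced) ≈ 0.4102, P(conservative) ≈ 0.2393
After 'fold-or-call': normaliser = 0.5·0.3506 + 0.9·0.4102 + 0.65·0.2393; P(aggressive) ≈ 0.2504, P(balanced) ≈ 0.5274, P(conservative) ≈ 0.2222
After 'fold-or-call': normaliser = 0.5·0.2504 + 0.9·0.5274 + 0.65·0.2222; P(aggressive) ≈ 0.1682, P(balanced) ≈ 0.6377, P(conservative) ≈ 0.1940
After 'fold-or-call': normaliser = 0.5·0.1682 + 0.9·0.6377 + 0.65·0.1940; P(aggressive) ≈ 0.1073, P(balanced) ≈ 0.7319, P(conservative) ≈ 0.1608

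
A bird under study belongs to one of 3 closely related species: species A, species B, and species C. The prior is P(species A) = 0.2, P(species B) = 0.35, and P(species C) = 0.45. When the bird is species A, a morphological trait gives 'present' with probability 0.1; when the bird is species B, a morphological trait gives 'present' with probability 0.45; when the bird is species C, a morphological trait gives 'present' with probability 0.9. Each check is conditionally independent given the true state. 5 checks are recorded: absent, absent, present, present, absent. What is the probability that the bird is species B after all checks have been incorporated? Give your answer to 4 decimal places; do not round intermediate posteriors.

After 'absent': normaliser = 0.9·0.2000 + 0.55·0.3500 + 0.1·0.4500; P(species A) ≈ 0.4311, P(species B) ≈ 0.4611, P(species C) ≈ 0.1078
After 'absent': normaliser = 0.9·0.4311 + 0.55·0.4611 + 0.1·0.1078; P(species A) ≈ 0.5948, P(species B) ≈ 0.3887, P(species C) ≈ 0.0165
After 'present': normaliser = 0.1·0.5948 + 0.45·0.3887 + 0.9·0.0165; P(species A) ≈ 0.2386, P(species B) ≈ 0.7017, P(species C) ≈ 0.0597
After 'present': normaliser = 0.1·0.2386 + 0.45·0.7017 + 0.9·0.0597; P(species A) ≈ 0.0607, P(species B) ≈ 0.8028, P(species C) ≈ 0.1365
After 'absent': normaliser = 0.9·0.0607 + 0.55·0.8028 + 0.1·0.1365; P(species A) ≈ 0.1071, P(species B) ≈ 0.8661, P(species C) ≈ 0.0268

0.8661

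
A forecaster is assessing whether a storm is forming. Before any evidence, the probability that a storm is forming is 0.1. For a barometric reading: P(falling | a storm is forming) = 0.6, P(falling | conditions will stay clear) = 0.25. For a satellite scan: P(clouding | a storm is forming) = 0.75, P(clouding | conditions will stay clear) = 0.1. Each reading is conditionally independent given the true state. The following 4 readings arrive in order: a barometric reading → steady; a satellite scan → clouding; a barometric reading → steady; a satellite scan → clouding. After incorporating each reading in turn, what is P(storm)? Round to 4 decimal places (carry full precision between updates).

Each posterior becomes the prior for the next update.
After a barometric reading='steady': P(storm) = 0.4·0.1000 / (0.4·0.1000 + 0.75·0.9000) ≈ 0.0559
After a satellite scan='clouding': P(storm) = 0.75·0.0559 / (0.75·0.0559 + 0.1·0.9441) ≈ 0.3077
After a barometric reading='steady': P(storm) = 0.4·0.3077 / (0.4·0.3077 + 0.75·0.6923) ≈ 0.1916
After a satellite scan='clouding': P(storm) = 0.75·0.1916 / (0.75·0.1916 + 0.1·0.8084) ≈ 0.6400

0.6400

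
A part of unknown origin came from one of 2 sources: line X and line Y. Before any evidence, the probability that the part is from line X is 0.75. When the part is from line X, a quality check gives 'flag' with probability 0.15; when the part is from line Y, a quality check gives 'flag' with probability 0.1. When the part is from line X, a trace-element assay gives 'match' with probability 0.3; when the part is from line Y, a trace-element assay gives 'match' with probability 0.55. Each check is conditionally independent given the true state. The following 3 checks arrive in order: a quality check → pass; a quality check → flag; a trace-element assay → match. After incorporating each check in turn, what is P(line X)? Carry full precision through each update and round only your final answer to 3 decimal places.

Each posterior becomes the prior for the next update.
After a quality check='pass': P(line X) = 0.85·0.7500 / (0.85·0.7500 + 0.9·0.2500) ≈ 0.7391
After a quality check='flag': P(line X) = 0.15·0.7391 / (0.15·0.7391 + 0.1·0.2609) ≈ 0.8095
After a trace-element assay='match': P(line X) = 0.3·0.8095 / (0.3·0.8095 + 0.55·0.1905) ≈ 0.6986

0.699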